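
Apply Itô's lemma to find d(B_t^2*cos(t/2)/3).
d(B_t^2*cos(t/2)/3) = (-B_t^2*sin(t/2)/6 + cos(t/2)/3) dt + (2*B_t*cos(t/2)/3) dB_t

Itô's formula for f(t, x): d f(t, B_t) = (f_t + (1/2) f_xx) dt + f_x dB_t. Compute partials of f(t, x) = x^2*cos(t/2)/3:
  f_t(t,x)  = -x^2*sin(t/2)/6
  f_x(t,x)  = 2*x*cos(t/2)/3
  f_xx(t,x) = 2*cos(t/2)/3
Assemble drift = f_t + (1/2) f_xx = -x^2*sin(t/2)/6 + cos(t/2)/3 and diffusion = f_x = 2*x*cos(t/2)/3. Substituting x = B_t:
  d(B_t^2*cos(t/2)/3) = (-B_t^2*sin(t/2)/6 + cos(t/2)/3) dt + (2*B_t*cos(t/2)/3) dB_t.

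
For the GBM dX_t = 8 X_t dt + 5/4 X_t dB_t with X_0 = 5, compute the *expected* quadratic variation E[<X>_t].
E[<X>_t] = 625*exp(281*t/16)/281 - 625/281

<X>_t = int_0^t ((5/4) * X_s)^2 ds. Taking expectation inside the integral: E[<X>_t] = (5/4)^2 * int_0^t E[X_s^2] ds. For GBM, E[X_s^2] = x_0^2 * exp((2 mu + sigma^2) s). Integrating:
  E[<X>_t] = (5/4)^2 * 5^2 * (exp((2*8 + (5/4)^2) t) - 1) / (2*8 + (5/4)^2)
           = (5/4)^2 * 5^2 * (exp((281/16) t) - 1) / (281/16) = 625*exp(281*t/16)/281 - 625/281.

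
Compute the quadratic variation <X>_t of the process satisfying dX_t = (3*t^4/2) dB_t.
<X>_t = t^9/4

For an Itô process dX_t = a(t) dt + b(t) dB_t, the quadratic variation is <X>_t = int_0^t b(s)^2 ds (the drift term does not contribute). Here b(s) = 3*s^4/2, so
  b(s)^2 = 9*s^8/4.
Integrating from 0 to t:
  <X>_t = int_0^t (9*s^8/4) ds = t^9/4.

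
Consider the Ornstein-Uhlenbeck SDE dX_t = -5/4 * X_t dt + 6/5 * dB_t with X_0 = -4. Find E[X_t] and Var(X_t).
E[X_t] = -4*exp(-5*t/4); Var(X_t) = 72/125 - 72*exp(-5*t/2)/125

The OU SDE dX = -theta X dt + sigma dB admits the integrating factor exp(theta t): d(exp(theta t) X_t) = sigma exp(theta t) dB_t. Integrating from 0 to t:
  X_t = x_0 * exp(-theta t) + sigma * int_0^t exp(-theta (t-s)) dB_s.
The Itô integral has mean 0 and (by the Itô isometry) variance sigma^2 * int_0^t exp(-2 theta (t - s)) ds = sigma^2 * (1 - exp(-2 theta t)) / (2 theta).
With theta = 5/4, sigma = 6/5, x_0 = -4:
  E[X_t] = -4 * exp(-5/4 t) = -4*exp(-5*t/4)
  Var(X_t) = (6/5)^2 * (1 - exp(-2*5/4 t)) / (2 * 5/4) = 72/125 - 72*exp(-5*t/2)/125.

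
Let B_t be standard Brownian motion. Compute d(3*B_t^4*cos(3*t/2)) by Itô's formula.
d(3*B_t^4*cos(3*t/2)) = (9*B_t^2*(-B_t^2*sin(3*t/2) + 4*cos(3*t/2))/2) dt + (12*B_t^3*cos(3*t/2)) dB_t

Itô's formula for f(t, x): d f(t, B_t) = (f_t + (1/2) f_xx) dt + f_x dB_t. Compute partials of f(t, x) = 3*x^4*cos(3*t/2):
  f_t(t,x)  = -9*x^4*sin(3*t/2)/2
  f_x(t,x)  = 12*x^3*cos(3*t/2)
  f_xx(t,x) = 36*x^2*cos(3*t/2)
Assemble drift = f_t + (1/2) f_xx = 9*x^2*(-x^2*sin(3*t/2) + 4*cos(3*t/2))/2 and diffusion = f_x = 12*x^3*cos(3*t/2). Substituting x = B_t:
  d(3*B_t^4*cos(3*t/2)) = (9*B_t^2*(-B_t^2*sin(3*t/2) + 4*cos(3*t/2))/2) dt + (12*B_t^3*cos(3*t/2)) dB_t.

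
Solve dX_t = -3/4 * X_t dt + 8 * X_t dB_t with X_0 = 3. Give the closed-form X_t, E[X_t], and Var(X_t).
X_t = 3 * exp((-131/4) t + (8) B_t); E[X_t] = 3*exp(-3*t/4); Var(X_t) = (9*exp(64*t) - 9)*exp(-3*t/2)

For GBM dX = mu X dt + sigma X dB with X_0 = x_0, apply Itô to Y = log X: dY = (mu - sigma^2/2) dt + sigma dB, so Y_t = log(x_0) + (mu - sigma^2/2) t + sigma B_t and hence X_t = x_0 * exp((mu - sigma^2/2) t + sigma B_t).
With mu = -3/4, sigma = 8, x_0 = 3, this gives:
  X_t = 3 * exp((-131/4) * t + (8) * B_t).
Since sigma*B_t ~ Normal(0, sigma^2 t), E[exp(sigma*B_t)] = exp(sigma^2 t / 2); so E[X_t] = x_0 * exp((mu - sigma^2/2) t) * exp(sigma^2 t / 2) = x_0 * exp(mu t) = 3*exp(-3*t/4).
Var(X_t) = E[X_t^2] - (E[X_t])^2 = x_0^2 * exp(2 mu t) * (exp(sigma^2 t) - 1) = (9*exp(64*t) - 9)*exp(-3*t/2).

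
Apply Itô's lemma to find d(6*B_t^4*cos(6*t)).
d(6*B_t^4*cos(6*t)) = (36*B_t^2*(-B_t^2*sin(6*t) + cos(6*t))) dt + (24*B_t^3*cos(6*t)) dB_t

Itô's formula for f(t, x): d f(t, B_t) = (f_t + (1/2) f_xx) dt + f_x dB_t. Compute partials of f(t, x) = 6*x^4*cos(6*t):
  f_t(t,x)  = -36*x^4*sin(6*t)
  f_x(t,x)  = 24*x^3*cos(6*t)
  f_xx(t,x) = 72*x^2*cos(6*t)
Assemble drift = f_t + (1/2) f_xx = 36*x^2*(-x^2*sin(6*t) + cos(6*t)) and diffusion = f_x = 24*x^3*cos(6*t). Substituting x = B_t:
  d(6*B_t^4*cos(6*t)) = (36*B_t^2*(-B_t^2*sin(6*t) + cos(6*t))) dt + (24*B_t^3*cos(6*t)) dB_t.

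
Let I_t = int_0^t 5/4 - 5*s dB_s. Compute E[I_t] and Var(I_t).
E[I_t] = 0; Var(I_t) = 25*t*(16*t^2 - 12*t + 3)/48

The Itô integral of a deterministic integrand f(s) has mean 0 because each increment f(s) * (B_{s+ds} - B_s) has mean 0. By the Itô isometry:
  Var( int_0^t f(s) dB_s ) = E[ (int_0^t f(s) dB_s)^2 ] = int_0^t f(s)^2 ds.
Here f(s) = 5/4 - 5*s, so f(s)^2 = 25*(4*s - 1)^2/16. Integrate:
  int_0^t (25*(4*s - 1)^2/16) ds = 25*t*(16*t^2 - 12*t + 3)/48.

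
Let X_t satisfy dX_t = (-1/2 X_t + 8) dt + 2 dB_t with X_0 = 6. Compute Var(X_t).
Var(X_t) = 4 - 4*exp(-t)

The variance V(t) = Var(X_t) satisfies V'(t) = 2 a V(t) + c^2 with V(0) = 0 (drift coefficient is linear in X, diffusion is constant). With a = -1/2, c = 2, the solution is
  V(t) = (c^2 / (2 a)) * (exp(2 a t) - 1)
       = (2^2 / (2*(-1/2))) * (exp((-1) t) - 1)
       = 4 - 4*exp(-t).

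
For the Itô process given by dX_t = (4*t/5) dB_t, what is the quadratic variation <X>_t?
<X>_t = 16*t^3/75

For an Itô process dX_t = a(t) dt + b(t) dB_t, the quadratic variation is <X>_t = int_0^t b(s)^2 ds (the drift term does not contribute). Here b(s) = 4*s/5, so
  b(s)^2 = 16*s^2/25.
Integrating from 0 to t:
  <X>_t = int_0^t (16*s^2/25) ds = 16*t^3/75.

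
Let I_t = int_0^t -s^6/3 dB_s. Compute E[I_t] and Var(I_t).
E[I_t] = 0; Var(I_t) = t^13/117

The Itô integral of a deterministic integrand f(s) has mean 0 because each increment f(s) * (B_{s+ds} - B_s) has mean 0. By the Itô isometry:
  Var( int_0^t f(s) dB_s ) = E[ (int_0^t f(s) dB_s)^2 ] = int_0^t f(s)^2 ds.
Here f(s) = -s^6/3, so f(s)^2 = s^12/9. Integrate:
  int_0^t (s^12/9) ds = t^13/117.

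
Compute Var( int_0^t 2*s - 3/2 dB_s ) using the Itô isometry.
Var = t*(16*t^2 - 36*t + 27)/12

The Itô integral of a deterministic integrand f(s) has mean 0 because each increment f(s) * (B_{s+ds} - B_s) has mean 0. By the Itô isometry:
  Var( int_0^t f(s) dB_s ) = E[ (int_0^t f(s) dB_s)^2 ] = int_0^t f(s)^2 ds.
Here f(s) = 2*s - 3/2, so f(s)^2 = (4*s - 3)^2/4. Integrate:
  int_0^t ((4*s - 3)^2/4) ds = t*(16*t^2 - 36*t + 27)/12.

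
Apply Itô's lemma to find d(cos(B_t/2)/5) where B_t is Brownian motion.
d(cos(B_t/2)/5) = (-cos(B_t/2)/40) dt + (-sin(B_t/2)/10) dB_t

Itô's formula for f(B_t) gives d f(B_t) = f'(B_t) dB_t + (1/2) f''(B_t) dt. Compute derivatives of f(x) = cos(x/2)/5:
  f'(x)  = -sin(x/2)/10
  f''(x) = -cos(x/2)/20
Substitute x = B_t and multiply the f'' term by 1/2:
  drift     = (1/2) * (-cos(x/2)/20) evaluated at B_t = -cos(B_t/2)/40
  diffusion = (-sin(x/2)/10) evaluated at B_t = -sin(B_t/2)/10
Therefore d(cos(B_t/2)/5) = (-cos(B_t/2)/40) dt + (-sin(B_t/2)/10) dB_t.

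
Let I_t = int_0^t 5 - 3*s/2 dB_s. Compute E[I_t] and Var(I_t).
E[I_t] = 0; Var(I_t) = t*(3*t^2 - 30*t + 100)/4

The Itô integral of a deterministic integrand f(s) has mean 0 because each increment f(s) * (B_{s+ds} - B_s) has mean 0. By the Itô isometry:
  Var( int_0^t f(s) dB_s ) = E[ (int_0^t f(s) dB_s)^2 ] = int_0^t f(s)^2 ds.
Here f(s) = 5 - 3*s/2, so f(s)^2 = (3*s - 10)^2/4. Integrate:
  int_0^t ((3*s - 10)^2/4) ds = t*(3*t^2 - 30*t + 100)/4.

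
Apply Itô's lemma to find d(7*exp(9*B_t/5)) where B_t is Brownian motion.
d(7*exp(9*B_t/5)) = (567*exp(9*B_t/5)/50) dt + (63*exp(9*B_t/5)/5) dB_t

Itô's formula for f(B_t) gives d f(B_t) = f'(B_t) dB_t + (1/2) f''(B_t) dt. Compute derivatives of f(x) = 7*exp(9*x/5):
  f'(x)  = 63*exp(9*x/5)/5
  f''(x) = 567*exp(9*x/5)/25
Substitute x = B_t and multiply the f'' term by 1/2:
  drift     = (1/2) * (567*exp(9*x/5)/25) evaluated at B_t = 567*exp(9*B_t/5)/50
  diffusion = (63*exp(9*x/5)/5) evaluated at B_t = 63*exp(9*B_t/5)/5
Therefore d(7*exp(9*B_t/5)) = (567*exp(9*B_t/5)/50) dt + (63*exp(9*B_t/5)/5) dB_t.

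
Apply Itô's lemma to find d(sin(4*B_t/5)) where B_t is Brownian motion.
d(sin(4*B_t/5)) = (-8*sin(4*B_t/5)/25) dt + (4*cos(4*B_t/5)/5) dB_t

Itô's formula for f(B_t) gives d f(B_t) = f'(B_t) dB_t + (1/2) f''(B_t) dt. Compute derivatives of f(x) = sin(4*x/5):
  f'(x)  = 4*cos(4*x/5)/5
  f''(x) = -16*sin(4*x/5)/25
Substitute x = B_t and multiply the f'' term by 1/2:
  drift     = (1/2) * (-16*sin(4*x/5)/25) evaluated at B_t = -8*sin(4*B_t/5)/25
  diffusion = (4*cos(4*x/5)/5) evaluated at B_t = 4*cos(4*B_t/5)/5
Therefore d(sin(4*B_t/5)) = (-8*sin(4*B_t/5)/25) dt + (4*cos(4*B_t/5)/5) dB_t.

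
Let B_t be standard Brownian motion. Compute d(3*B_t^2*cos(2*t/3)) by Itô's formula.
d(3*B_t^2*cos(2*t/3)) = (-2*B_t^2*sin(2*t/3) + 3*cos(2*t/3)) dt + (6*B_t*cos(2*t/3)) dB_t

Itô's formula for f(t, x): d f(t, B_t) = (f_t + (1/2) f_xx) dt + f_x dB_t. Compute partials of f(t, x) = 3*x^2*cos(2*t/3):
  f_t(t,x)  = -2*x^2*sin(2*t/3)
  f_x(t,x)  = 6*x*cos(2*t/3)
  f_xx(t,x) = 6*cos(2*t/3)
Assemble drift = f_t + (1/2) f_xx = -2*x^2*sin(2*t/3) + 3*cos(2*t/3) and diffusion = f_x = 6*x*cos(2*t/3). Substituting x = B_t:
  d(3*B_t^2*cos(2*t/3)) = (-2*B_t^2*sin(2*t/3) + 3*cos(2*t/3)) dt + (6*B_t*cos(2*t/3)) dB_t.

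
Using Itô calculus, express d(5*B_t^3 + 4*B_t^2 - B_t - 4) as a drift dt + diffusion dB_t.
d(5*B_t^3 + 4*B_t^2 - B_t - 4) = (15*B_t + 4) dt + (15*B_t^2 + 8*B_t - 1) dB_t

Itô's formula for f(B_t) gives d f(B_t) = f'(B_t) dB_t + (1/2) f''(B_t) dt. Compute derivatives of f(x) = 5*x^3 + 4*x^2 - x - 4:
  f'(x)  = 15*x^2 + 8*x - 1
  f''(x) = 30*x + 8
Substitute x = B_t and multiply the f'' term by 1/2:
  drift     = (1/2) * (30*x + 8) evaluated at B_t = 15*B_t + 4
  diffusion = (15*x^2 + 8*x - 1) evaluated at B_t = 15*B_t^2 + 8*B_t - 1
Therefore d(5*B_t^3 + 4*B_t^2 - B_t - 4) = (15*B_t + 4) dt + (15*B_t^2 + 8*B_t - 1) dB_t.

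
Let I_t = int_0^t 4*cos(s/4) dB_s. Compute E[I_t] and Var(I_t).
E[I_t] = 0; Var(I_t) = 8*t + 16*sin(t/2)

The Itô integral of a deterministic integrand f(s) has mean 0 because each increment f(s) * (B_{s+ds} - B_s) has mean 0. By the Itô isometry:
  Var( int_0^t f(s) dB_s ) = E[ (int_0^t f(s) dB_s)^2 ] = int_0^t f(s)^2 ds.
Here f(s) = 4*cos(s/4), so f(s)^2 = 16*cos(s/4)^2. Integrate:
  int_0^t (16*cos(s/4)^2) ds = 8*t + 16*sin(t/2).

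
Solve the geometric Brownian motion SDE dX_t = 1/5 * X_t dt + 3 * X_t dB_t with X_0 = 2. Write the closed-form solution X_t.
X_t = 2 * exp((-43/10) * t + (3) * B_t)

For GBM dX = mu X dt + sigma X dB with X_0 = x_0, apply Itô to Y = log X: dY = (mu - sigma^2/2) dt + sigma dB, so Y_t = log(x_0) + (mu - sigma^2/2) t + sigma B_t and hence X_t = x_0 * exp((mu - sigma^2/2) t + sigma B_t).
With mu = 1/5, sigma = 3, x_0 = 2, this gives:
  X_t = 2 * exp((-43/10) * t + (3) * B_t).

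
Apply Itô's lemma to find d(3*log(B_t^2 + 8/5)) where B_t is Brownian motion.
d(3*log(B_t^2 + 8/5)) = (15*(8 - 5*B_t^2)/(5*B_t^2 + 8)^2) dt + (30*B_t/(5*B_t^2 + 8)) dB_t

Itô's formula for f(B_t) gives d f(B_t) = f'(B_t) dB_t + (1/2) f''(B_t) dt. Compute derivatives of f(x) = 3*log(x^2 + 8/5):
  f'(x)  = 30*x/(5*x^2 + 8)
  f''(x) = 30*(8 - 5*x^2)/(5*x^2 + 8)^2
Substitute x = B_t and multiply the f'' term by 1/2:
  drift     = (1/2) * (30*(8 - 5*x^2)/(5*x^2 + 8)^2) evaluated at B_t = 15*(8 - 5*B_t^2)/(5*B_t^2 + 8)^2
  diffusion = (30*x/(5*x^2 + 8)) evaluated at B_t = 30*B_t/(5*B_t^2 + 8)
Therefore d(3*log(B_t^2 + 8/5)) = (15*(8 - 5*B_t^2)/(5*B_t^2 + 8)^2) dt + (30*B_t/(5*B_t^2 + 8)) dB_t.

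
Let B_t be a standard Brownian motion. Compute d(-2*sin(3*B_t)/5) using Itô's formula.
d(-2*sin(3*B_t)/5) = (9*sin(3*B_t)/5) dt + (-6*cos(3*B_t)/5) dB_t

Itô's formula for f(B_t) gives d f(B_t) = f'(B_t) dB_t + (1/2) f''(B_t) dt. Compute derivatives of f(x) = -2*sin(3*x)/5:
  f'(x)  = -6*cos(3*x)/5
  f''(x) = 18*sin(3*x)/5
Substitute x = B_t and multiply the f'' term by 1/2:
  drift     = (1/2) * (18*sin(3*x)/5) evaluated at B_t = 9*sin(3*B_t)/5
  diffusion = (-6*cos(3*x)/5) evaluated at B_t = -6*cos(3*B_t)/5
Therefore d(-2*sin(3*B_t)/5) = (9*sin(3*B_t)/5) dt + (-6*cos(3*B_t)/5) dB_t.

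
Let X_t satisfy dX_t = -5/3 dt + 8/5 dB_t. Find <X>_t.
<X>_t = 64*t/25

For an Itô process dX_t = a(t) dt + b(t) dB_t, the quadratic variation is <X>_t = int_0^t b(s)^2 ds (the drift term does not contribute). Here b(s) = 8/5, so
  b(s)^2 = 64/25.
Integrating from 0 to t:
  <X>_t = int_0^t (64/25) ds = 64*t/25.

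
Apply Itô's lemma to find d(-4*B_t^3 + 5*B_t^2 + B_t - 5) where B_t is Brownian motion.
d(-4*B_t^3 + 5*B_t^2 + B_t - 5) = (5 - 12*B_t) dt + (-12*B_t^2 + 10*B_t + 1) dB_t

Itô's formula for f(B_t) gives d f(B_t) = f'(B_t) dB_t + (1/2) f''(B_t) dt. Compute derivatives of f(x) = -4*x^3 + 5*x^2 + x - 5:
  f'(x)  = -12*x^2 + 10*x + 1
  f''(x) = 10 - 24*x
Substitute x = B_t and multiply the f'' term by 1/2:
  drift     = (1/2) * (10 - 24*x) evaluated at B_t = 5 - 12*B_t
  diffusion = (-12*x^2 + 10*x + 1) evaluated at B_t = -12*B_t^2 + 10*B_t + 1
Therefore d(-4*B_t^3 + 5*B_t^2 + B_t - 5) = (5 - 12*B_t) dt + (-12*B_t^2 + 10*B_t + 1) dB_t.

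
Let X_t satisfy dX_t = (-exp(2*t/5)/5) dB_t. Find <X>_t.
<X>_t = exp(4*t/5)/20 - 1/20

For an Itô process dX_t = a(t) dt + b(t) dB_t, the quadratic variation is <X>_t = int_0^t b(s)^2 ds (the drift term does not contribute). Here b(s) = -exp(2*s/5)/5, so
  b(s)^2 = exp(4*s/5)/25.
Integrating from 0 to t:
  <X>_t = int_0^t (exp(4*s/5)/25) ds = exp(4*t/5)/20 - 1/20.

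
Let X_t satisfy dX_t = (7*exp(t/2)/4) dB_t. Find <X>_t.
<X>_t = 49*exp(t)/16 - 49/16

For an Itô process dX_t = a(t) dt + b(t) dB_t, the quadratic variation is <X>_t = int_0^t b(s)^2 ds (the drift term does not contribute). Here b(s) = 7*exp(s/2)/4, so
  b(s)^2 = 49*exp(s)/16.
Integrating from 0 to t:
  <X>_t = int_0^t (49*exp(s)/16) ds = 49*exp(t)/16 - 49/16.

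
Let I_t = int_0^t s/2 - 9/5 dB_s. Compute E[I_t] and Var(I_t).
E[I_t] = 0; Var(I_t) = t*(25*t^2 - 270*t + 972)/300

The Itô integral of a deterministic integrand f(s) has mean 0 because each increment f(s) * (B_{s+ds} - B_s) has mean 0. By the Itô isometry:
  Var( int_0^t f(s) dB_s ) = E[ (int_0^t f(s) dB_s)^2 ] = int_0^t f(s)^2 ds.
Here f(s) = s/2 - 9/5, so f(s)^2 = (5*s - 18)^2/100. Integrate:
  int_0^t ((5*s - 18)^2/100) ds = t*(25*t^2 - 270*t + 972)/300.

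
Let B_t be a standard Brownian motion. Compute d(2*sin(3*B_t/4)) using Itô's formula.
d(2*sin(3*B_t/4)) = (-9*sin(3*B_t/4)/16) dt + (3*cos(3*B_t/4)/2) dB_t

Itô's formula for f(B_t) gives d f(B_t) = f'(B_t) dB_t + (1/2) f''(B_t) dt. Compute derivatives of f(x) = 2*sin(3*x/4):
  f'(x)  = 3*cos(3*x/4)/2
  f''(x) = -9*sin(3*x/4)/8
Substitute x = B_t and multiply the f'' term by 1/2:
  drift     = (1/2) * (-9*sin(3*x/4)/8) evaluated at B_t = -9*sin(3*B_t/4)/16
  diffusion = (3*cos(3*x/4)/2) evaluated at B_t = 3*cos(3*B_t/4)/2
Therefore d(2*sin(3*B_t/4)) = (-9*sin(3*B_t/4)/16) dt + (3*cos(3*B_t/4)/2) dB_t.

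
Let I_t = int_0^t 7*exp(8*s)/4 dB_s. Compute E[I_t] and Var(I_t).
E[I_t] = 0; Var(I_t) = 49*exp(16*t)/256 - 49/256

The Itô integral of a deterministic integrand f(s) has mean 0 because each increment f(s) * (B_{s+ds} - B_s) has mean 0. By the Itô isometry:
  Var( int_0^t f(s) dB_s ) = E[ (int_0^t f(s) dB_s)^2 ] = int_0^t f(s)^2 ds.
Here f(s) = 7*exp(8*s)/4, so f(s)^2 = 49*exp(16*s)/16. Integrate:
  int_0^t (49*exp(16*s)/16) ds = 49*exp(16*t)/256 - 49/256.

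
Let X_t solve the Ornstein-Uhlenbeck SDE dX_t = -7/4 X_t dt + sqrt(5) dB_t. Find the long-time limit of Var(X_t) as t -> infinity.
lim Var(X_t) = 10/7

The OU SDE dX = -theta X dt + sigma dB admits the integrating factor exp(theta t): d(exp(theta t) X_t) = sigma exp(theta t) dB_t. Integrating from 0 to t gives X_t = x_0 * exp(-theta t) + sigma * int_0^t exp(-theta (t-s)) dB_s for any initial x_0. The Itô integral has variance (by the Itô isometry) sigma^2 * int_0^t exp(-2 theta (t - s)) ds = sigma^2 * (1 - exp(-2 theta t)) / (2 theta), independent of x_0.
With theta = 7/4, sigma = sqrt(5):
  Var(X_t) = (sqrt(5))^2 * (1 - exp(-2*7/4 t)) / (2 * 7/4) = 10/7 - 10*exp(-7*t/2)/7.
As t -> infinity, exp(-2*7/4 t) -> 0, so the stationary variance is sigma^2 / (2 theta) = 10/7.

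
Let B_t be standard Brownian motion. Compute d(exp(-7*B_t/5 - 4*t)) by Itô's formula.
d(exp(-7*B_t/5 - 4*t)) = (-151*exp(-7*B_t/5 - 4*t)/50) dt + (-7*exp(-7*B_t/5 - 4*t)/5) dB_t

Itô's formula for f(t, x): d f(t, B_t) = (f_t + (1/2) f_xx) dt + f_x dB_t. Compute partials of f(t, x) = exp(-4*t - 7*x/5):
  f_t(t,x)  = -4*exp(-4*t - 7*x/5)
  f_x(t,x)  = -7*exp(-4*t - 7*x/5)/5
  f_xx(t,x) = 49*exp(-4*t - 7*x/5)/25
Assemble drift = f_t + (1/2) f_xx = -151*exp(-4*t - 7*x/5)/50 and diffusion = f_x = -7*exp(-4*t - 7*x/5)/5. Substituting x = B_t:
  d(exp(-7*B_t/5 - 4*t)) = (-151*exp(-7*B_t/5 - 4*t)/50) dt + (-7*exp(-7*B_t/5 - 4*t)/5) dB_t.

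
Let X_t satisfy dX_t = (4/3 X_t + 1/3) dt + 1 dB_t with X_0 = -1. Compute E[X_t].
E[X_t] = -3*exp(4*t/3)/4 - 1/4

Taking expectations and using E[dB_t] = 0, the mean m(t) = E[X_t] satisfies the ODE m'(t) = a m(t) + b with m(0) = x_0. With a = 4/3, b = 1/3, x_0 = -1, the solution is
  m(t) = x_0 * exp(a t) + (b/a) * (exp(a t) - 1)
       = (-1) * exp((4/3) t) + ((1/3)/(4/3)) * (exp((4/3) t) - 1)
       = -3*exp(4*t/3)/4 - 1/4.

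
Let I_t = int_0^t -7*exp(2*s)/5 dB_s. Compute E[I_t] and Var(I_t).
E[I_t] = 0; Var(I_t) = 49*exp(4*t)/100 - 49/100

The Itô integral of a deterministic integrand f(s) has mean 0 because each increment f(s) * (B_{s+ds} - B_s) has mean 0. By the Itô isometry:
  Var( int_0^t f(s) dB_s ) = E[ (int_0^t f(s) dB_s)^2 ] = int_0^t f(s)^2 ds.
Here f(s) = -7*exp(2*s)/5, so f(s)^2 = 49*exp(4*s)/25. Integrate:
  int_0^t (49*exp(4*s)/25) ds = 49*exp(4*t)/100 - 49/100.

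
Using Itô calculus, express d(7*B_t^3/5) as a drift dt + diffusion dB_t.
d(7*B_t^3/5) = (21*B_t/5) dt + (21*B_t^2/5) dB_t

Itô's formula for f(B_t) gives d f(B_t) = f'(B_t) dB_t + (1/2) f''(B_t) dt. Compute derivatives of f(x) = 7*x^3/5:
  f'(x)  = 21*x^2/5
  f''(x) = 42*x/5
Substitute x = B_t and multiply the f'' term by 1/2:
  drift     = (1/2) * (42*x/5) evaluated at B_t = 21*B_t/5
  diffusion = (21*x^2/5) evaluated at B_t = 21*B_t^2/5
Therefore d(7*B_t^3/5) = (21*B_t/5) dt + (21*B_t^2/5) dB_t.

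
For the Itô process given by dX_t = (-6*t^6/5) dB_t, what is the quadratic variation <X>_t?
<X>_t = 36*t^13/325

For an Itô process dX_t = a(t) dt + b(t) dB_t, the quadratic variation is <X>_t = int_0^t b(s)^2 ds (the drift term does not contribute). Here b(s) = -6*s^6/5, so
  b(s)^2 = 36*s^12/25.
Integrating from 0 to t:
  <X>_t = int_0^t (36*s^12/25) ds = 36*t^13/325.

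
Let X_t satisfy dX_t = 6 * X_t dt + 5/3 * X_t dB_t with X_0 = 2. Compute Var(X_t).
Var(X_t) = 4*(exp(25*t/9) - 1)*exp(12*t)

For GBM dX = mu X dt + sigma X dB with X_0 = x_0, apply Itô to Y = log X: dY = (mu - sigma^2/2) dt + sigma dB, so Y_t = log(x_0) + (mu - sigma^2/2) t + sigma B_t and hence X_t = x_0 * exp((mu - sigma^2/2) t + sigma B_t).
With mu = 6, sigma = 5/3, x_0 = 2, this gives:
  X_t = 2 * exp((83/18) * t + (5/3) * B_t).
Since sigma*B_t ~ Normal(0, sigma^2 t), E[exp(sigma*B_t)] = exp(sigma^2 t / 2); so E[X_t] = x_0 * exp((mu - sigma^2/2) t) * exp(sigma^2 t / 2) = x_0 * exp(mu t) = 2*exp(6*t).
Var(X_t) = E[X_t^2] - (E[X_t])^2 = x_0^2 * exp(2 mu t) * (exp(sigma^2 t) - 1) = 4*(exp(25*t/9) - 1)*exp(12*t).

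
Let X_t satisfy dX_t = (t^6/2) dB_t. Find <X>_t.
<X>_t = t^13/52

For an Itô process dX_t = a(t) dt + b(t) dB_t, the quadratic variation is <X>_t = int_0^t b(s)^2 ds (the drift term does not contribute). Here b(s) = s^6/2, so
  b(s)^2 = s^12/4.
Integrating from 0 to t:
  <X>_t = int_0^t (s^12/4) ds = t^13/52.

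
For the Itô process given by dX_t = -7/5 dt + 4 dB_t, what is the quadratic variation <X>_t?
<X>_t = 16*t

For an Itô process dX_t = a(t) dt + b(t) dB_t, the quadratic variation is <X>_t = int_0^t b(s)^2 ds (the drift term does not contribute). Here b(s) = 4, so
  b(s)^2 = 16.
Integrating from 0 to t:
  <X>_t = int_0^t (16) ds = 16*t.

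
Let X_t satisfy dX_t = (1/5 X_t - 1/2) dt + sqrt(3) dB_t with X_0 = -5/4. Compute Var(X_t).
Var(X_t) = 15*exp(2*t/5)/2 - 15/2

The variance V(t) = Var(X_t) satisfies V'(t) = 2 a V(t) + c^2 with V(0) = 0 (drift coefficient is linear in X, diffusion is constant). With a = 1/5, c = sqrt(3), the solution is
  V(t) = (c^2 / (2 a)) * (exp(2 a t) - 1)
       = (sqrt(3)^2 / (2*(1/5))) * (exp((2/5) t) - 1)
       = 15*exp(2*t/5)/2 - 15/2.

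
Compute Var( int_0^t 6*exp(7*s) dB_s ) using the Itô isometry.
Var = 18*exp(14*t)/7 - 18/7

The Itô integral of a deterministic integrand f(s) has mean 0 because each increment f(s) * (B_{s+ds} - B_s) has mean 0. By the Itô isometry:
  Var( int_0^t f(s) dB_s ) = E[ (int_0^t f(s) dB_s)^2 ] = int_0^t f(s)^2 ds.
Here f(s) = 6*exp(7*s), so f(s)^2 = 36*exp(14*s). Integrate:
  int_0^t (36*exp(14*s)) ds = 18*exp(14*t)/7 - 18/7.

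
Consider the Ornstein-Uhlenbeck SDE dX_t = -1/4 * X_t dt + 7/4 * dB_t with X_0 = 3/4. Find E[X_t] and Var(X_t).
E[X_t] = 3*exp(-t/4)/4; Var(X_t) = 49/8 - 49*exp(-t/2)/8

The OU SDE dX = -theta X dt + sigma dB admits the integrating factor exp(theta t): d(exp(theta t) X_t) = sigma exp(theta t) dB_t. Integrating from 0 to t:
  X_t = x_0 * exp(-theta t) + sigma * int_0^t exp(-theta (t-s)) dB_s.
The Itô integral has mean 0 and (by the Itô isometry) variance sigma^2 * int_0^t exp(-2 theta (t - s)) ds = sigma^2 * (1 - exp(-2 theta t)) / (2 theta).
With theta = 1/4, sigma = 7/4, x_0 = 3/4:
  E[X_t] = 3/4 * exp(-1/4 t) = 3*exp(-t/4)/4
  Var(X_t) = (7/4)^2 * (1 - exp(-2*1/4 t)) / (2 * 1/4) = 49/8 - 49*exp(-t/2)/8.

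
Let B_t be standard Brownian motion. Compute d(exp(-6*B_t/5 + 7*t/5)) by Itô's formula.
d(exp(-6*B_t/5 + 7*t/5)) = (53*exp(-6*B_t/5 + 7*t/5)/25) dt + (-6*exp(-6*B_t/5 + 7*t/5)/5) dB_t

Itô's formula for f(t, x): d f(t, B_t) = (f_t + (1/2) f_xx) dt + f_x dB_t. Compute partials of f(t, x) = exp(7*t/5 - 6*x/5):
  f_t(t,x)  = 7*exp(7*t/5 - 6*x/5)/5
  f_x(t,x)  = -6*exp(7*t/5 - 6*x/5)/5
  f_xx(t,x) = 36*exp(7*t/5 - 6*x/5)/25
Assemble drift = f_t + (1/2) f_xx = 53*exp(7*t/5 - 6*x/5)/25 and diffusion = f_x = -6*exp(7*t/5 - 6*x/5)/5. Substituting x = B_t:
  d(exp(-6*B_t/5 + 7*t/5)) = (53*exp(-6*B_t/5 + 7*t/5)/25) dt + (-6*exp(-6*B_t/5 + 7*t/5)/5) dB_t.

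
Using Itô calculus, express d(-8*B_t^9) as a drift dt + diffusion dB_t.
d(-8*B_t^9) = (-288*B_t^7) dt + (-72*B_t^8) dB_t

Itô's formula for f(B_t) gives d f(B_t) = f'(B_t) dB_t + (1/2) f''(B_t) dt. Compute derivatives of f(x) = -8*x^9:
  f'(x)  = -72*x^8
  f''(x) = -576*x^7
Substitute x = B_t and multiply the f'' term by 1/2:
  drift     = (1/2) * (-576*x^7) evaluated at B_t = -288*B_t^7
  diffusion = (-72*x^8) evaluated at B_t = -72*B_t^8
Therefore d(-8*B_t^9) = (-288*B_t^7) dt + (-72*B_t^8) dB_t.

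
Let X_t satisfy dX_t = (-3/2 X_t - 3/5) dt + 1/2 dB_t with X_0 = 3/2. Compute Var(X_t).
Var(X_t) = 1/12 - exp(-3*t)/12

The variance V(t) = Var(X_t) satisfies V'(t) = 2 a V(t) + c^2 with V(0) = 0 (drift coefficient is linear in X, diffusion is constant). With a = -3/2, c = 1/2, the solution is
  V(t) = (c^2 / (2 a)) * (exp(2 a t) - 1)
       = ((1/2)^2 / (2*(-3/2))) * (exp((-3) t) - 1)
       = 1/12 - exp(-3*t)/12.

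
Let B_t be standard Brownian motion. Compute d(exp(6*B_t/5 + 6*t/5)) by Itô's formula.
d(exp(6*B_t/5 + 6*t/5)) = (48*exp(6*B_t/5 + 6*t/5)/25) dt + (6*exp(6*B_t/5 + 6*t/5)/5) dB_t

Itô's formula for f(t, x): d f(t, B_t) = (f_t + (1/2) f_xx) dt + f_x dB_t. Compute partials of f(t, x) = exp(6*t/5 + 6*x/5):
  f_t(t,x)  = 6*exp(6*t/5 + 6*x/5)/5
  f_x(t,x)  = 6*exp(6*t/5 + 6*x/5)/5
  f_xx(t,x) = 36*exp(6*t/5 + 6*x/5)/25
Assemble drift = f_t + (1/2) f_xx = 48*exp(6*t/5 + 6*x/5)/25 and diffusion = f_x = 6*exp(6*t/5 + 6*x/5)/5. Substituting x = B_t:
  d(exp(6*B_t/5 + 6*t/5)) = (48*exp(6*B_t/5 + 6*t/5)/25) dt + (6*exp(6*B_t/5 + 6*t/5)/5) dB_t.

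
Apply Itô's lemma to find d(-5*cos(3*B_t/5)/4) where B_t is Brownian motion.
d(-5*cos(3*B_t/5)/4) = (9*cos(3*B_t/5)/40) dt + (3*sin(3*B_t/5)/4) dB_t

Itô's formula for f(B_t) gives d f(B_t) = f'(B_t) dB_t + (1/2) f''(B_t) dt. Compute derivatives of f(x) = -5*cos(3*x/5)/4:
  f'(x)  = 3*sin(3*x/5)/4
  f''(x) = 9*cos(3*x/5)/20
Substitute x = B_t and multiply the f'' term by 1/2:
  drift     = (1/2) * (9*cos(3*x/5)/20) evaluated at B_t = 9*cos(3*B_t/5)/40
  diffusion = (3*sin(3*x/5)/4) evaluated at B_t = 3*sin(3*B_t/5)/4
Therefore d(-5*cos(3*B_t/5)/4) = (9*cos(3*B_t/5)/40) dt + (3*sin(3*B_t/5)/4) dB_t.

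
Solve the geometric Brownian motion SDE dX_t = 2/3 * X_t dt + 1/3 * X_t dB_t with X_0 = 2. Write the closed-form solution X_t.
X_t = 2 * exp((11/18) * t + (1/3) * B_t)

For GBM dX = mu X dt + sigma X dB with X_0 = x_0, apply Itô to Y = log X: dY = (mu - sigma^2/2) dt + sigma dB, so Y_t = log(x_0) + (mu - sigma^2/2) t + sigma B_t and hence X_t = x_0 * exp((mu - sigma^2/2) t + sigma B_t).
With mu = 2/3, sigma = 1/3, x_0 = 2, this gives:
  X_t = 2 * exp((11/18) * t + (1/3) * B_t).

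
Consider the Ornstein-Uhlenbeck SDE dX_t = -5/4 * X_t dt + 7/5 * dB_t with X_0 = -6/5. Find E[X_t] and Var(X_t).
E[X_t] = -6*exp(-5*t/4)/5; Var(X_t) = 98/125 - 98*exp(-5*t/2)/125

The OU SDE dX = -theta X dt + sigma dB admits the integrating factor exp(theta t): d(exp(theta t) X_t) = sigma exp(theta t) dB_t. Integrating from 0 to t:
  X_t = x_0 * exp(-theta t) + sigma * int_0^t exp(-theta (t-s)) dB_s.
The Itô integral has mean 0 and (by the Itô isometry) variance sigma^2 * int_0^t exp(-2 theta (t - s)) ds = sigma^2 * (1 - exp(-2 theta t)) / (2 theta).
With theta = 5/4, sigma = 7/5, x_0 = -6/5:
  E[X_t] = -6/5 * exp(-5/4 t) = -6*exp(-5*t/4)/5
  Var(X_t) = (7/5)^2 * (1 - exp(-2*5/4 t)) / (2 * 5/4) = 98/125 - 98*exp(-5*t/2)/125.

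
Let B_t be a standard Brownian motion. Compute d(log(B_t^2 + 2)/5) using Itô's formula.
d(log(B_t^2 + 2)/5) = ((2 - B_t^2)/(5*(B_t^2 + 2)^2)) dt + (2*B_t/(5*(B_t^2 + 2))) dB_t

Itô's formula for f(B_t) gives d f(B_t) = f'(B_t) dB_t + (1/2) f''(B_t) dt. Compute derivatives of f(x) = log(x^2 + 2)/5:
  f'(x)  = 2*x/(5*(x^2 + 2))
  f''(x) = 2*(2 - x^2)/(5*(x^2 + 2)^2)
Substitute x = B_t and multiply the f'' term by 1/2:
  drift     = (1/2) * (2*(2 - x^2)/(5*(x^2 + 2)^2)) evaluated at B_t = (2 - B_t^2)/(5*(B_t^2 + 2)^2)
  diffusion = (2*x/(5*(x^2 + 2))) evaluated at B_t = 2*B_t/(5*(B_t^2 + 2))
Therefore d(log(B_t^2 + 2)/5) = ((2 - B_t^2)/(5*(B_t^2 + 2)^2)) dt + (2*B_t/(5*(B_t^2 + 2))) dB_t.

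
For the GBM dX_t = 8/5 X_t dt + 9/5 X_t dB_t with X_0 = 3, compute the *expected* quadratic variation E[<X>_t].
E[<X>_t] = 729*exp(161*t/25)/161 - 729/161

<X>_t = int_0^t ((9/5) * X_s)^2 ds. Taking expectation inside the integral: E[<X>_t] = (9/5)^2 * int_0^t E[X_s^2] ds. For GBM, E[X_s^2] = x_0^2 * exp((2 mu + sigma^2) s). Integrating:
  E[<X>_t] = (9/5)^2 * 3^2 * (exp((2*(8/5) + (9/5)^2) t) - 1) / (2*(8/5) + (9/5)^2)
           = (9/5)^2 * 3^2 * (exp((161/25) t) - 1) / (161/25) = 729*exp(161*t/25)/161 - 729/161.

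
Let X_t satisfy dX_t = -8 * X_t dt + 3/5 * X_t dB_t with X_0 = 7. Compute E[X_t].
E[X_t] = 7*exp(-8*t)

For GBM dX = mu X dt + sigma X dB with X_0 = x_0, apply Itô to Y = log X: dY = (mu - sigma^2/2) dt + sigma dB, so Y_t = log(x_0) + (mu - sigma^2/2) t + sigma B_t and hence X_t = x_0 * exp((mu - sigma^2/2) t + sigma B_t).
With mu = -8, sigma = 3/5, x_0 = 7, this gives:
  X_t = 7 * exp((-409/50) * t + (3/5) * B_t).
Since sigma*B_t ~ Normal(0, sigma^2 t), E[exp(sigma*B_t)] = exp(sigma^2 t / 2); so E[X_t] = x_0 * exp((mu - sigma^2/2) t) * exp(sigma^2 t / 2) = x_0 * exp(mu t) = 7*exp(-8*t).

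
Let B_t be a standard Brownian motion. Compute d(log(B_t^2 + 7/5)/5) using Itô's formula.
d(log(B_t^2 + 7/5)/5) = ((7 - 5*B_t^2)/(5*B_t^2 + 7)^2) dt + (2*B_t/(5*B_t^2 + 7)) dB_t

Itô's formula for f(B_t) gives d f(B_t) = f'(B_t) dB_t + (1/2) f''(B_t) dt. Compute derivatives of f(x) = log(x^2 + 7/5)/5:
  f'(x)  = 2*x/(5*x^2 + 7)
  f''(x) = 2*(7 - 5*x^2)/(5*x^2 + 7)^2
Substitute x = B_t and multiply the f'' term by 1/2:
  drift     = (1/2) * (2*(7 - 5*x^2)/(5*x^2 + 7)^2) evaluated at B_t = (7 - 5*B_t^2)/(5*B_t^2 + 7)^2
  diffusion = (2*x/(5*x^2 + 7)) evaluated at B_t = 2*B_t/(5*B_t^2 + 7)
Therefore d(log(B_t^2 + 7/5)/5) = ((7 - 5*B_t^2)/(5*B_t^2 + 7)^2) dt + (2*B_t/(5*B_t^2 + 7)) dB_t.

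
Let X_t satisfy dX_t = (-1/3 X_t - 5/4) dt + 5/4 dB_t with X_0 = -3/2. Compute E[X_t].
E[X_t] = -15/4 + 9*exp(-t/3)/4

Taking expectations and using E[dB_t] = 0, the mean m(t) = E[X_t] satisfies the ODE m'(t) = a m(t) + b with m(0) = x_0. With a = -1/3, b = -5/4, x_0 = -3/2, the solution is
  m(t) = x_0 * exp(a t) + (b/a) * (exp(a t) - 1)
       = (-3/2) * exp((-1/3) t) + ((-5/4)/(-1/3)) * (exp((-1/3) t) - 1)
       = -15/4 + 9*exp(-t/3)/4.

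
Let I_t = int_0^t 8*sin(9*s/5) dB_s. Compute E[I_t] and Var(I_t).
E[I_t] = 0; Var(I_t) = 32*t - 80*sin(18*t/5)/9

The Itô integral of a deterministic integrand f(s) has mean 0 because each increment f(s) * (B_{s+ds} - B_s) has mean 0. By the Itô isometry:
  Var( int_0^t f(s) dB_s ) = E[ (int_0^t f(s) dB_s)^2 ] = int_0^t f(s)^2 ds.
Here f(s) = 8*sin(9*s/5), so f(s)^2 = 64*sin(9*s/5)^2. Integrate:
  int_0^t (64*sin(9*s/5)^2) ds = 32*t - 80*sin(18*t/5)/9.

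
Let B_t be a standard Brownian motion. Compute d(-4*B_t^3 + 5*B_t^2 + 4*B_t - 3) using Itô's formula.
d(-4*B_t^3 + 5*B_t^2 + 4*B_t - 3) = (5 - 12*B_t) dt + (-12*B_t^2 + 10*B_t + 4) dB_t

Itô's formula for f(B_t) gives d f(B_t) = f'(B_t) dB_t + (1/2) f''(B_t) dt. Compute derivatives of f(x) = -4*x^3 + 5*x^2 + 4*x - 3:
  f'(x)  = -12*x^2 + 10*x + 4
  f''(x) = 10 - 24*x
Substitute x = B_t and multiply the f'' term by 1/2:
  drift     = (1/2) * (10 - 24*x) evaluated at B_t = 5 - 12*B_t
  diffusion = (-12*x^2 + 10*x + 4) evaluated at B_t = -12*B_t^2 + 10*B_t + 4
Therefore d(-4*B_t^3 + 5*B_t^2 + 4*B_t - 3) = (5 - 12*B_t) dt + (-12*B_t^2 + 10*B_t + 4) dB_t.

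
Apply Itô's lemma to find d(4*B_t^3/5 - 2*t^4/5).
d(4*B_t^3/5 - 2*t^4/5) = (12*B_t/5 - 8*t^3/5) dt + (12*B_t^2/5) dB_t

Itô's formula for f(t, x): d f(t, B_t) = (f_t + (1/2) f_xx) dt + f_x dB_t. Compute partials of f(t, x) = -2*t^4/5 + 4*x^3/5:
  f_t(t,x)  = -8*t^3/5
  f_x(t,x)  = 12*x^2/5
  f_xx(t,x) = 24*x/5
Assemble drift = f_t + (1/2) f_xx = -8*t^3/5 + 12*x/5 and diffusion = f_x = 12*x^2/5. Substituting x = B_t:
  d(4*B_t^3/5 - 2*t^4/5) = (12*B_t/5 - 8*t^3/5) dt + (12*B_t^2/5) dB_t.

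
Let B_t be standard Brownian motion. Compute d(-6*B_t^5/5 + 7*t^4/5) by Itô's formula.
d(-6*B_t^5/5 + 7*t^4/5) = (-12*B_t^3 + 28*t^3/5) dt + (-6*B_t^4) dB_t

Itô's formula for f(t, x): d f(t, B_t) = (f_t + (1/2) f_xx) dt + f_x dB_t. Compute partials of f(t, x) = 7*t^4/5 - 6*x^5/5:
  f_t(t,x)  = 28*t^3/5
  f_x(t,x)  = -6*x^4
  f_xx(t,x) = -24*x^3
Assemble drift = f_t + (1/2) f_xx = 28*t^3/5 - 12*x^3 and diffusion = f_x = -6*x^4. Substituting x = B_t:
  d(-6*B_t^5/5 + 7*t^4/5) = (-12*B_t^3 + 28*t^3/5) dt + (-6*B_t^4) dB_t.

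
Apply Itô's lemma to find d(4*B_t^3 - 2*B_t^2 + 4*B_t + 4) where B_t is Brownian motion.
d(4*B_t^3 - 2*B_t^2 + 4*B_t + 4) = (12*B_t - 2) dt + (12*B_t^2 - 4*B_t + 4) dB_t

Itô's formula for f(B_t) gives d f(B_t) = f'(B_t) dB_t + (1/2) f''(B_t) dt. Compute derivatives of f(x) = 4*x^3 - 2*x^2 + 4*x + 4:
  f'(x)  = 12*x^2 - 4*x + 4
  f''(x) = 24*x - 4
Substitute x = B_t and multiply the f'' term by 1/2:
  drift     = (1/2) * (24*x - 4) evaluated at B_t = 12*B_t - 2
  diffusion = (12*x^2 - 4*x + 4) evaluated at B_t = 12*B_t^2 - 4*B_t + 4
Therefore d(4*B_t^3 - 2*B_t^2 + 4*B_t + 4) = (12*B_t - 2) dt + (12*B_t^2 - 4*B_t + 4) dB_t.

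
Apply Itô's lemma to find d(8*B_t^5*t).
d(8*B_t^5*t) = (8*B_t^3*(B_t^2 + 10*t)) dt + (40*B_t^4*t) dB_t

Itô's formula for f(t, x): d f(t, B_t) = (f_t + (1/2) f_xx) dt + f_x dB_t. Compute partials of f(t, x) = 8*t*x^5:
  f_t(t,x)  = 8*x^5
  f_x(t,x)  = 40*t*x^4
  f_xx(t,x) = 160*t*x^3
Assemble drift = f_t + (1/2) f_xx = 8*x^3*(10*t + x^2) and diffusion = f_x = 40*t*x^4. Substituting x = B_t:
  d(8*B_t^5*t) = (8*B_t^3*(B_t^2 + 10*t)) dt + (40*B_t^4*t) dB_t.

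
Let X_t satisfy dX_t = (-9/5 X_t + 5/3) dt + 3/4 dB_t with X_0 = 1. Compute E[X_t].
E[X_t] = 25/27 + 2*exp(-9*t/5)/27

Taking expectations and using E[dB_t] = 0, the mean m(t) = E[X_t] satisfies the ODE m'(t) = a m(t) + b with m(0) = x_0. With a = -9/5, b = 5/3, x_0 = 1, the solution is
  m(t) = x_0 * exp(a t) + (b/a) * (exp(a t) - 1)
       = 1 * exp((-9/5) t) + ((5/3)/(-9/5)) * (exp((-9/5) t) - 1)
       = 25/27 + 2*exp(-9*t/5)/27.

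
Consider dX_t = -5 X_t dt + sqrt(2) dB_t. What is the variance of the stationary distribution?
lim Var(X_t) = 1/5

The OU SDE dX = -theta X dt + sigma dB admits the integrating factor exp(theta t): d(exp(theta t) X_t) = sigma exp(theta t) dB_t. Integrating from 0 to t gives X_t = x_0 * exp(-theta t) + sigma * int_0^t exp(-theta (t-s)) dB_s for any initial x_0. The Itô integral has variance (by the Itô isometry) sigma^2 * int_0^t exp(-2 theta (t - s)) ds = sigma^2 * (1 - exp(-2 theta t)) / (2 theta), independent of x_0.
With theta = 5, sigma = sqrt(2):
  Var(X_t) = (sqrt(2))^2 * (1 - exp(-2*5 t)) / (2 * 5) = 1/5 - exp(-10*t)/5.
As t -> infinity, exp(-2*5 t) -> 0, so the stationary variance is sigma^2 / (2 theta) = 1/5.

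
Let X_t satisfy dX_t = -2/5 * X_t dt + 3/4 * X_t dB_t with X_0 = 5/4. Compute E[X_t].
E[X_t] = 5*exp(-2*t/5)/4

For GBM dX = mu X dt + sigma X dB with X_0 = x_0, apply Itô to Y = log X: dY = (mu - sigma^2/2) dt + sigma dB, so Y_t = log(x_0) + (mu - sigma^2/2) t + sigma B_t and hence X_t = x_0 * exp((mu - sigma^2/2) t + sigma B_t).
With mu = -2/5, sigma = 3/4, x_0 = 5/4, this gives:
  X_t = 5/4 * exp((-109/160) * t + (3/4) * B_t).
Since sigma*B_t ~ Normal(0, sigma^2 t), E[exp(sigma*B_t)] = exp(sigma^2 t / 2); so E[X_t] = x_0 * exp((mu - sigma^2/2) t) * exp(sigma^2 t / 2) = x_0 * exp(mu t) = 5*exp(-2*t/5)/4.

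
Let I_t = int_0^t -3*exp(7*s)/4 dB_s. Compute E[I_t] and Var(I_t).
E[I_t] = 0; Var(I_t) = 9*exp(14*t)/224 - 9/224

The Itô integral of a deterministic integrand f(s) has mean 0 because each increment f(s) * (B_{s+ds} - B_s) has mean 0. By the Itô isometry:
  Var( int_0^t f(s) dB_s ) = E[ (int_0^t f(s) dB_s)^2 ] = int_0^t f(s)^2 ds.
Here f(s) = -3*exp(7*s)/4, so f(s)^2 = 9*exp(14*s)/16. Integrate:
  int_0^t (9*exp(14*s)/16) ds = 9*exp(14*t)/224 - 9/224.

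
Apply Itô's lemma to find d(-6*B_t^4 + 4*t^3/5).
d(-6*B_t^4 + 4*t^3/5) = (-36*B_t^2 + 12*t^2/5) dt + (-24*B_t^3) dB_t

Itô's formula for f(t, x): d f(t, B_t) = (f_t + (1/2) f_xx) dt + f_x dB_t. Compute partials of f(t, x) = 4*t^3/5 - 6*x^4:
  f_t(t,x)  = 12*t^2/5
  f_x(t,x)  = -24*x^3
  f_xx(t,x) = -72*x^2
Assemble drift = f_t + (1/2) f_xx = 12*t^2/5 - 36*x^2 and diffusion = f_x = -24*x^3. Substituting x = B_t:
  d(-6*B_t^4 + 4*t^3/5) = (-36*B_t^2 + 12*t^2/5) dt + (-24*B_t^3) dB_t.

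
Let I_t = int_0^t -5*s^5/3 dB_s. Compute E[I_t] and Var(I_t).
E[I_t] = 0; Var(I_t) = 25*t^11/99

The Itô integral of a deterministic integrand f(s) has mean 0 because each increment f(s) * (B_{s+ds} - B_s) has mean 0. By the Itô isometry:
  Var( int_0^t f(s) dB_s ) = E[ (int_0^t f(s) dB_s)^2 ] = int_0^t f(s)^2 ds.
Here f(s) = -5*s^5/3, so f(s)^2 = 25*s^10/9. Integrate:
  int_0^t (25*s^10/9) ds = 25*t^11/99.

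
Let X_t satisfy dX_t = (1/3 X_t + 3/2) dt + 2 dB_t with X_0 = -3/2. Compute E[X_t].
E[X_t] = 3*exp(t/3) - 9/2

Taking expectations and using E[dB_t] = 0, the mean m(t) = E[X_t] satisfies the ODE m'(t) = a m(t) + b with m(0) = x_0. With a = 1/3, b = 3/2, x_0 = -3/2, the solution is
  m(t) = x_0 * exp(a t) + (b/a) * (exp(a t) - 1)
       = (-3/2) * exp((1/3) t) + ((3/2)/(1/3)) * (exp((1/3) t) - 1)
       = 3*exp(t/3) - 9/2.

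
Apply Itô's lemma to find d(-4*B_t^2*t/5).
d(-4*B_t^2*t/5) = (-4*B_t^2/5 - 4*t/5) dt + (-8*B_t*t/5) dB_t

Itô's formula for f(t, x): d f(t, B_t) = (f_t + (1/2) f_xx) dt + f_x dB_t. Compute partials of f(t, x) = -4*t*x^2/5:
  f_t(t,x)  = -4*x^2/5
  f_x(t,x)  = -8*t*x/5
  f_xx(t,x) = -8*t/5
Assemble drift = f_t + (1/2) f_xx = -4*t/5 - 4*x^2/5 and diffusion = f_x = -8*t*x/5. Substituting x = B_t:
  d(-4*B_t^2*t/5) = (-4*B_t^2/5 - 4*t/5) dt + (-8*B_t*t/5) dB_t.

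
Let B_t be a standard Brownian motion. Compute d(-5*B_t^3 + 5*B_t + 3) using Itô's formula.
d(-5*B_t^3 + 5*B_t + 3) = (-15*B_t) dt + (5 - 15*B_t^2) dB_t

Itô's formula for f(B_t) gives d f(B_t) = f'(B_t) dB_t + (1/2) f''(B_t) dt. Compute derivatives of f(x) = -5*x^3 + 5*x + 3:
  f'(x)  = 5 - 15*x^2
  f''(x) = -30*x
Substitute x = B_t and multiply the f'' term by 1/2:
  drift     = (1/2) * (-30*x) evaluated at B_t = -15*B_t
  diffusion = (5 - 15*x^2) evaluated at B_t = 5 - 15*B_t^2
Therefore d(-5*B_t^3 + 5*B_t + 3) = (-15*B_t) dt + (5 - 15*B_t^2) dB_t.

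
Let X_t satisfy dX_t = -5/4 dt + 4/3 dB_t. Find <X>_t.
<X>_t = 16*t/9

For an Itô process dX_t = a(t) dt + b(t) dB_t, the quadratic variation is <X>_t = int_0^t b(s)^2 ds (the drift term does not contribute). Here b(s) = 4/3, so
  b(s)^2 = 16/9.
Integrating from 0 to t:
  <X>_t = int_0^t (16/9) ds = 16*t/9.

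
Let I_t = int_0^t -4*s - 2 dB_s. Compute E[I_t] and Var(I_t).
E[I_t] = 0; Var(I_t) = 4*t*(4*t^2 + 6*t + 3)/3

The Itô integral of a deterministic integrand f(s) has mean 0 because each increment f(s) * (B_{s+ds} - B_s) has mean 0. By the Itô isometry:
  Var( int_0^t f(s) dB_s ) = E[ (int_0^t f(s) dB_s)^2 ] = int_0^t f(s)^2 ds.
Here f(s) = -4*s - 2, so f(s)^2 = 4*(2*s + 1)^2. Integrate:
  int_0^t (4*(2*s + 1)^2) ds = 4*t*(4*t^2 + 6*t + 3)/3.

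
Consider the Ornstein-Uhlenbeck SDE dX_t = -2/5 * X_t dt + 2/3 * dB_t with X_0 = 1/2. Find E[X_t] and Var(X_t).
E[X_t] = exp(-2*t/5)/2; Var(X_t) = 5/9 - 5*exp(-4*t/5)/9

The OU SDE dX = -theta X dt + sigma dB admits the integrating factor exp(theta t): d(exp(theta t) X_t) = sigma exp(theta t) dB_t. Integrating from 0 to t:
  X_t = x_0 * exp(-theta t) + sigma * int_0^t exp(-theta (t-s)) dB_s.
The Itô integral has mean 0 and (by the Itô isometry) variance sigma^2 * int_0^t exp(-2 theta (t - s)) ds = sigma^2 * (1 - exp(-2 theta t)) / (2 theta).
With theta = 2/5, sigma = 2/3, x_0 = 1/2:
  E[X_t] = 1/2 * exp(-2/5 t) = exp(-2*t/5)/2
  Var(X_t) = (2/3)^2 * (1 - exp(-2*2/5 t)) / (2 * 2/5) = 5/9 - 5*exp(-4*t/5)/9.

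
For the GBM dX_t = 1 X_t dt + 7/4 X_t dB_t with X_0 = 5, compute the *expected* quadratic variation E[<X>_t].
E[<X>_t] = 1225*exp(81*t/16)/81 - 1225/81

<X>_t = int_0^t ((7/4) * X_s)^2 ds. Taking expectation inside the integral: E[<X>_t] = (7/4)^2 * int_0^t E[X_s^2] ds. For GBM, E[X_s^2] = x_0^2 * exp((2 mu + sigma^2) s). Integrating:
  E[<X>_t] = (7/4)^2 * 5^2 * (exp((2*1 + (7/4)^2) t) - 1) / (2*1 + (7/4)^2)
           = (7/4)^2 * 5^2 * (exp((81/16) t) - 1) / (81/16) = 1225*exp(81*t/16)/81 - 1225/81.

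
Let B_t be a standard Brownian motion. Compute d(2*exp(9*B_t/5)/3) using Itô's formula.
d(2*exp(9*B_t/5)/3) = (27*exp(9*B_t/5)/25) dt + (6*exp(9*B_t/5)/5) dB_t

Itô's formula for f(B_t) gives d f(B_t) = f'(B_t) dB_t + (1/2) f''(B_t) dt. Compute derivatives of f(x) = 2*exp(9*x/5)/3:
  f'(x)  = 6*exp(9*x/5)/5
  f''(x) = 54*exp(9*x/5)/25
Substitute x = B_t and multiply the f'' term by 1/2:
  drift     = (1/2) * (54*exp(9*x/5)/25) evaluated at B_t = 27*exp(9*B_t/5)/25
  diffusion = (6*exp(9*x/5)/5) evaluated at B_t = 6*exp(9*B_t/5)/5
Therefore d(2*exp(9*B_t/5)/3) = (27*exp(9*B_t/5)/25) dt + (6*exp(9*B_t/5)/5) dB_t.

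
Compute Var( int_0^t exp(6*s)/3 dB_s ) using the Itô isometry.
Var = exp(12*t)/108 - 1/108

The Itô integral of a deterministic integrand f(s) has mean 0 because each increment f(s) * (B_{s+ds} - B_s) has mean 0. By the Itô isometry:
  Var( int_0^t f(s) dB_s ) = E[ (int_0^t f(s) dB_s)^2 ] = int_0^t f(s)^2 ds.
Here f(s) = exp(6*s)/3, so f(s)^2 = exp(12*s)/9. Integrate:
  int_0^t (exp(12*s)/9) ds = exp(12*t)/108 - 1/108.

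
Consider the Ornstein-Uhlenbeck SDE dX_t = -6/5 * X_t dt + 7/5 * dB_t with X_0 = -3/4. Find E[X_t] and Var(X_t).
E[X_t] = -3*exp(-6*t/5)/4; Var(X_t) = 49/60 - 49*exp(-12*t/5)/60

The OU SDE dX = -theta X dt + sigma dB admits the integrating factor exp(theta t): d(exp(theta t) X_t) = sigma exp(theta t) dB_t. Integrating from 0 to t:
  X_t = x_0 * exp(-theta t) + sigma * int_0^t exp(-theta (t-s)) dB_s.
The Itô integral has mean 0 and (by the Itô isometry) variance sigma^2 * int_0^t exp(-2 theta (t - s)) ds = sigma^2 * (1 - exp(-2 theta t)) / (2 theta).
With theta = 6/5, sigma = 7/5, x_0 = -3/4:
  E[X_t] = -3/4 * exp(-6/5 t) = -3*exp(-6*t/5)/4
  Var(X_t) = (7/5)^2 * (1 - exp(-2*6/5 t)) / (2 * 6/5) = 49/60 - 49*exp(-12*t/5)/60.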